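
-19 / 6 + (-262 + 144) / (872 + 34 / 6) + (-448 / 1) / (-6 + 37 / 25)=171044537 / 1785174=95.81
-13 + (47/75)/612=-13.00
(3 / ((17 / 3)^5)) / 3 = 243 / 1419857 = 0.00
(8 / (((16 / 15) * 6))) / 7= 0.18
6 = 6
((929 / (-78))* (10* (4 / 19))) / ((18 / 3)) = -9290 / 2223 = -4.18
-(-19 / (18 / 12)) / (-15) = -38 / 45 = -0.84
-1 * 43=-43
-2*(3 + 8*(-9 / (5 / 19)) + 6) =529.20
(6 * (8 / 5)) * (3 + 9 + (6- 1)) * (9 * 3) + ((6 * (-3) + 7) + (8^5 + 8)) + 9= 185902 / 5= 37180.40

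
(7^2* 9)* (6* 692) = 1831032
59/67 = 0.88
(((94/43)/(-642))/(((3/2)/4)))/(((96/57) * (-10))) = 893/1656360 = 0.00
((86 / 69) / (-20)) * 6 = -0.37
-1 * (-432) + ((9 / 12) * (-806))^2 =1463409 / 4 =365852.25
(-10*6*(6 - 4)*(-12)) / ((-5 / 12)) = -3456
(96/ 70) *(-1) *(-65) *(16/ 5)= 9984/ 35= 285.26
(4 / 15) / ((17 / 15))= 4 / 17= 0.24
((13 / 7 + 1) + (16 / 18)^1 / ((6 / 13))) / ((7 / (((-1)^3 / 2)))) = -452 / 1323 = -0.34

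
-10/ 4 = -5/ 2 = -2.50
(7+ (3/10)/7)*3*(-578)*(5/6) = -142477/14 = -10176.93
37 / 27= 1.37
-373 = -373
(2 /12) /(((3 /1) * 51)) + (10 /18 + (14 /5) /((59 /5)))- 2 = -65323 /54162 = -1.21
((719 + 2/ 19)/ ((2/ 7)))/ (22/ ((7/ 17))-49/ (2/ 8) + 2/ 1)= -669487/ 37392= -17.90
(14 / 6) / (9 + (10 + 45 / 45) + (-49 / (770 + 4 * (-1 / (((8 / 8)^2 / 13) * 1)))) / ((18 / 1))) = 30156 / 258431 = 0.12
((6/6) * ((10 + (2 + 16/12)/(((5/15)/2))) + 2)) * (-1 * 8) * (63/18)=-896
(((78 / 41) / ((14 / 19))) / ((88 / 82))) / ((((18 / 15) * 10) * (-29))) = -247 / 35728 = -0.01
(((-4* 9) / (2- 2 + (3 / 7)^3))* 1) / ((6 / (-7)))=4802 / 9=533.56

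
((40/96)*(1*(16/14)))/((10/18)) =6/7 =0.86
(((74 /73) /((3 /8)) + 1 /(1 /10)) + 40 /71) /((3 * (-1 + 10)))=206282 /419823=0.49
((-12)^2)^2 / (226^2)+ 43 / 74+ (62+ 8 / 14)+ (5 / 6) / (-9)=5667099794 / 89293617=63.47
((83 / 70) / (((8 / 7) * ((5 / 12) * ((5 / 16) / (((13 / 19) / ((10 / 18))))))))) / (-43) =-0.23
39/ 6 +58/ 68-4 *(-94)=6517/ 17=383.35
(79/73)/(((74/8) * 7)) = 316/18907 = 0.02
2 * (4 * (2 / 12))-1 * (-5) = 19 / 3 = 6.33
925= 925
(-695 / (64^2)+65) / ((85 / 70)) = 53.39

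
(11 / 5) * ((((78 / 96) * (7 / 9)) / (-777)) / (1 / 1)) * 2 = -0.00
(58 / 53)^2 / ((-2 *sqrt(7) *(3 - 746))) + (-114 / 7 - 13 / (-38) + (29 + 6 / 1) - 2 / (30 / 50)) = 1682 *sqrt(7) / 14609609 + 12547 / 798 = 15.72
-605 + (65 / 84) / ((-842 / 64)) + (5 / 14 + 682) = 77.30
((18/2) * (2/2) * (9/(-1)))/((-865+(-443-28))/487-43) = 39447/22277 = 1.77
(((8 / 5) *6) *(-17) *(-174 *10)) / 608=8874 / 19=467.05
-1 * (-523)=523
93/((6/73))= 2263/2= 1131.50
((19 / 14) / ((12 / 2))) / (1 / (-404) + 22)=1919 / 186627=0.01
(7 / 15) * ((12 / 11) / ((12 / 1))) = 7 / 165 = 0.04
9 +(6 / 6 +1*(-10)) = 0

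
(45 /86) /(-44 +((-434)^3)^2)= 45 /574694218795089592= 0.00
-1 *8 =-8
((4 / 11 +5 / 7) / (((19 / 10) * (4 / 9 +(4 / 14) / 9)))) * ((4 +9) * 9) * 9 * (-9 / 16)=-2359773 / 3344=-705.67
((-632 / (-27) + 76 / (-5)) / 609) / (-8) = -277 / 164430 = -0.00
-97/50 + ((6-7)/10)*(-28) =43/50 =0.86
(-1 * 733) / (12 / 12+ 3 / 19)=-13927 / 22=-633.05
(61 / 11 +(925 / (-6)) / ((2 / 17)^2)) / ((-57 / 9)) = 2939111 / 1672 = 1757.84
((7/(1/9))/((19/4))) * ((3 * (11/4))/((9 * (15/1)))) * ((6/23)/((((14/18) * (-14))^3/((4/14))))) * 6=-72171/257063065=-0.00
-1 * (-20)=20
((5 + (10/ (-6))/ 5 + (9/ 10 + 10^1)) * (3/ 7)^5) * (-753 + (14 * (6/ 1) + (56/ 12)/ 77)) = -55668735/ 369754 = -150.56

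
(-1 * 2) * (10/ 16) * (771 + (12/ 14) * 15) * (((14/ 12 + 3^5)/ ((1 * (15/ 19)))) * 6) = -50910215/ 28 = -1818221.96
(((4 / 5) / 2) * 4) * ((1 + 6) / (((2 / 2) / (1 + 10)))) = 616 / 5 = 123.20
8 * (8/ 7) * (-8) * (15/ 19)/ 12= -640/ 133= -4.81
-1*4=-4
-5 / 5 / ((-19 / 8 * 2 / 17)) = 68 / 19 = 3.58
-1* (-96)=96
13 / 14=0.93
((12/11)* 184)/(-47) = -2208/517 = -4.27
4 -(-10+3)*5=39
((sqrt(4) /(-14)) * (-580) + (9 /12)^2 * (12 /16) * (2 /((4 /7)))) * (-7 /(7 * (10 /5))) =-42.17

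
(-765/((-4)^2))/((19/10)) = -3825/152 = -25.16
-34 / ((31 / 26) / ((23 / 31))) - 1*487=-488339 / 961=-508.16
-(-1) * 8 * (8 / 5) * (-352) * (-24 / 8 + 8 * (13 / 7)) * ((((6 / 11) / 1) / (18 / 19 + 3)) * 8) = -51675136 / 875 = -59057.30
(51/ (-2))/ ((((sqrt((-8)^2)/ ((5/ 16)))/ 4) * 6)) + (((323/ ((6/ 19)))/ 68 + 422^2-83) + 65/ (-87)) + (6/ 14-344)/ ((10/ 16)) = 13833745147/ 77952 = 177464.92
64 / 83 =0.77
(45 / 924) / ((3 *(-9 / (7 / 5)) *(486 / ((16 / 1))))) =-2 / 24057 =-0.00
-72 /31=-2.32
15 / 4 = 3.75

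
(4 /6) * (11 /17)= 22 /51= 0.43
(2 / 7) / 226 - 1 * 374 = -374.00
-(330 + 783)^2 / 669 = -412923 / 223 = -1851.67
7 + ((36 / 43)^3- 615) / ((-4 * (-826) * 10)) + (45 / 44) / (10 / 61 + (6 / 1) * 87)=803432513304199 / 115049519874520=6.98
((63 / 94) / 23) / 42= 3 / 4324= 0.00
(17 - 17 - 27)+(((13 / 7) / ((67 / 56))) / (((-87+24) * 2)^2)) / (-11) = -78979157 / 2925153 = -27.00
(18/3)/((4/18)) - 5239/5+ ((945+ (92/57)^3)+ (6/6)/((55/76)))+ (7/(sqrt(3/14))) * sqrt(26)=-715167109/10185615+ 14 * sqrt(273)/3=6.89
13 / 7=1.86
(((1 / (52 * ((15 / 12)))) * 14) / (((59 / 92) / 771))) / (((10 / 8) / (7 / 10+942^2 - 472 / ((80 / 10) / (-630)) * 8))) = 23529769877712 / 95875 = 245421328.58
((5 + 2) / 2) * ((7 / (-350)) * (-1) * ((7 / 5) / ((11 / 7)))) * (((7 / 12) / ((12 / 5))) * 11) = 2401 / 14400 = 0.17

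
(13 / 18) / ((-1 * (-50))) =13 / 900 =0.01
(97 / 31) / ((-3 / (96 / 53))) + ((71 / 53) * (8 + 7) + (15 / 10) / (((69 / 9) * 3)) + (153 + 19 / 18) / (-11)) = 15956884 / 3741111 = 4.27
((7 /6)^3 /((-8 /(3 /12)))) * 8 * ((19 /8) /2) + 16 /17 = 110395 /235008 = 0.47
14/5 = 2.80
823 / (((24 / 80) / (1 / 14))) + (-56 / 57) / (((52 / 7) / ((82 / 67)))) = 195.79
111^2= 12321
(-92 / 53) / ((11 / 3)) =-0.47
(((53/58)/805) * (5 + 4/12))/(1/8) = 3392/70035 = 0.05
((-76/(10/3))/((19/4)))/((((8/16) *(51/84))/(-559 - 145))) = 946176/85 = 11131.48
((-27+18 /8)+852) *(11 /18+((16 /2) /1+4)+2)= 290089 /24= 12087.04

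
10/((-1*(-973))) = 0.01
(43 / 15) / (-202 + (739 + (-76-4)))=43 / 6855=0.01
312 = 312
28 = 28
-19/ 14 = -1.36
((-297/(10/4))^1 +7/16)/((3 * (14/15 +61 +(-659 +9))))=9469/141136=0.07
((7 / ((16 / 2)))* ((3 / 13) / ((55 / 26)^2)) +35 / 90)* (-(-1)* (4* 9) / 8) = 5908 / 3025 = 1.95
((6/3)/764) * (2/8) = 1/1528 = 0.00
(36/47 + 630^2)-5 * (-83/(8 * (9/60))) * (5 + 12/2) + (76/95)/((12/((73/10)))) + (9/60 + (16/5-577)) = 5641857947/14100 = 400131.77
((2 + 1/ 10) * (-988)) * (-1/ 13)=798/ 5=159.60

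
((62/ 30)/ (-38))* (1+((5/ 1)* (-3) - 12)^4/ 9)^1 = -183055/ 57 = -3211.49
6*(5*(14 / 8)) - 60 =-15 / 2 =-7.50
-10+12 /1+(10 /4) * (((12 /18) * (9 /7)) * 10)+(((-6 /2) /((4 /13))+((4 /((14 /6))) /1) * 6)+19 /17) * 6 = 7937 /238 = 33.35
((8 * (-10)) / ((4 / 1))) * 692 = -13840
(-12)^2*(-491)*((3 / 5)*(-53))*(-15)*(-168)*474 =2685653542656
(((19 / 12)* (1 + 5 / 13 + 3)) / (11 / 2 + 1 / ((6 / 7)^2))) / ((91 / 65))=855 / 1183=0.72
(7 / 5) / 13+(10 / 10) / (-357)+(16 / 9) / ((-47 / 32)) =-3617126 / 3271905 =-1.11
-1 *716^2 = -512656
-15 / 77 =-0.19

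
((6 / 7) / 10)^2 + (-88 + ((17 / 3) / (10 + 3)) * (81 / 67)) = -93323686 / 1066975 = -87.47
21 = 21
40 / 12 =10 / 3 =3.33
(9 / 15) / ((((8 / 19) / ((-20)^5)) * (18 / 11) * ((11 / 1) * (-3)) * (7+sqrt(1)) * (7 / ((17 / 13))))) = 1615000 / 819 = 1971.92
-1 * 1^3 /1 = -1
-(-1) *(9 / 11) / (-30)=-3 / 110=-0.03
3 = 3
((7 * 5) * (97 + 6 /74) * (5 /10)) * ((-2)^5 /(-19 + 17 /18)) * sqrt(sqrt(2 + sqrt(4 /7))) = 1034496 * 7^(3 /4) * (2 * sqrt(7) + 14)^(1 /4) /2405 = 3879.53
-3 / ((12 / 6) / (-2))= 3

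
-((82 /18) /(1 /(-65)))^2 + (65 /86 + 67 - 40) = -87654.03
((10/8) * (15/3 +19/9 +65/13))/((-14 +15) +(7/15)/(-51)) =46325/3032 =15.28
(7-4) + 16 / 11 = 49 / 11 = 4.45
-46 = -46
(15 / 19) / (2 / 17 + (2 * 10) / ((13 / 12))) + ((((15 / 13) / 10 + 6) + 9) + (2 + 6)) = 11743151 / 507091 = 23.16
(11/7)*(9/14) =99/98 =1.01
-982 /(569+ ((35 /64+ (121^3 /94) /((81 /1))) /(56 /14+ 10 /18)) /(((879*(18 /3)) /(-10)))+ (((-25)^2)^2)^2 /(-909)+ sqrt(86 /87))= 28606296542951623832838144*sqrt(7482) /71413255201172815298914193220172005076277+ 417768415808717656561495469088463488 /71413255201172815298914193220172005076277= 0.00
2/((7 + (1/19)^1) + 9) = 38/305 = 0.12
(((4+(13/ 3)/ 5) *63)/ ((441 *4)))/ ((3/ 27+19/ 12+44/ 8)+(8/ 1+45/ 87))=6351/ 574105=0.01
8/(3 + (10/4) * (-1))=16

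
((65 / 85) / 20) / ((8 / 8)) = 13 / 340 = 0.04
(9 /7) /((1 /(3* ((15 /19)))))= 405 /133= 3.05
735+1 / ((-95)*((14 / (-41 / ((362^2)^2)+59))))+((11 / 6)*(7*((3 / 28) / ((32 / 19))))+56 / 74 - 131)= 584809473705488531 / 965783083600640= 605.53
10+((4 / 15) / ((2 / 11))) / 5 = 772 / 75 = 10.29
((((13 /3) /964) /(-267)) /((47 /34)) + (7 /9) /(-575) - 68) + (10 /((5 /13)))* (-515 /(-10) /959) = -222151994289151 /3335359180650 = -66.61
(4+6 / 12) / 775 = 9 / 1550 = 0.01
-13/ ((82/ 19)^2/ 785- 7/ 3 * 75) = 3684005/ 49585651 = 0.07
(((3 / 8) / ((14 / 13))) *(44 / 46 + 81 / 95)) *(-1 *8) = -154167 / 30590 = -5.04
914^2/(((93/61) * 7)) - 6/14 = 50958877/651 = 78277.84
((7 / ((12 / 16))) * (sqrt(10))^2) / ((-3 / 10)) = -2800 / 9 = -311.11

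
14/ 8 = 7/ 4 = 1.75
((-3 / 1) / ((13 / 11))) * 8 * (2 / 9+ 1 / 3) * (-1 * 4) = 1760 / 39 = 45.13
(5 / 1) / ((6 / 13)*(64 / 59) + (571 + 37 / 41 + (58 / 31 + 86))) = 4874285 / 643672788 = 0.01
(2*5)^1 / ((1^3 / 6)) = 60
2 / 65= 0.03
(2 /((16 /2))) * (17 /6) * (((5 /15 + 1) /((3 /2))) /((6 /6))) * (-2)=-34 /27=-1.26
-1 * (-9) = 9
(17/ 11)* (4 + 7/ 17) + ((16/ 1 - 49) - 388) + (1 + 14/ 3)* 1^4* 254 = 33830/ 33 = 1025.15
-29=-29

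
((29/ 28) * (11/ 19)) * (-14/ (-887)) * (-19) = -319/ 1774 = -0.18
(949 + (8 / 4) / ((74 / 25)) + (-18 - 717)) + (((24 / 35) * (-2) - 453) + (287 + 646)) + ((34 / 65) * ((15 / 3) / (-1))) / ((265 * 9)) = 5567428823 / 8030295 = 693.30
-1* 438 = -438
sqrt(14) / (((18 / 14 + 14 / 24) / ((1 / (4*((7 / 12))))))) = 36*sqrt(14) / 157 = 0.86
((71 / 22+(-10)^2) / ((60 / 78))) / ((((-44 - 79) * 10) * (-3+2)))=9841 / 90200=0.11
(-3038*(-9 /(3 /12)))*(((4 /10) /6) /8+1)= 551397 /5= 110279.40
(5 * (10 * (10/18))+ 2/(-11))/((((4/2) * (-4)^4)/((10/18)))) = 3415/114048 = 0.03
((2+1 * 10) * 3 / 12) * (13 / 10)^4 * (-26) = -1113879 / 5000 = -222.78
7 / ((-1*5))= -7 / 5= -1.40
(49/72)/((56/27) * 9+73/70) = 1715/49668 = 0.03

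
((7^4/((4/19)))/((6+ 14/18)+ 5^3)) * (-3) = -1231713/4744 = -259.64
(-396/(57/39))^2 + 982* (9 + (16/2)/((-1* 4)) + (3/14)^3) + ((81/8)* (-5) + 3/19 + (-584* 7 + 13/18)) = 678971580019/8915256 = 76158.39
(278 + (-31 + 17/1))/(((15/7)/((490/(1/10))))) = 603680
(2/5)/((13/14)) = 28/65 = 0.43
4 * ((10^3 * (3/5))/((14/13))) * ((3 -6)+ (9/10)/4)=-43290/7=-6184.29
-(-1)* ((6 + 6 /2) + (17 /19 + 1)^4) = 2852505 /130321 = 21.89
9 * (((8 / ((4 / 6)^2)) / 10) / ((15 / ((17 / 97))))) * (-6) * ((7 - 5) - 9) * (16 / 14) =9.09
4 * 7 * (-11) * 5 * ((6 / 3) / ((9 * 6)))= -1540 / 27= -57.04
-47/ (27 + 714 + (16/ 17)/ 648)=-64719/ 1020359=-0.06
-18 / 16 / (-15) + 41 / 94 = 961 / 1880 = 0.51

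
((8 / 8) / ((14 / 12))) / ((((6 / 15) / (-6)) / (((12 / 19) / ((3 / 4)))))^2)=345600 / 2527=136.76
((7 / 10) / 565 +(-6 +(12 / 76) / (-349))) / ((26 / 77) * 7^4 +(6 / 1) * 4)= -2472375763 / 344005007300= -0.01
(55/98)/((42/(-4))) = -55/1029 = -0.05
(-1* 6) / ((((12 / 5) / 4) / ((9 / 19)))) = -90 / 19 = -4.74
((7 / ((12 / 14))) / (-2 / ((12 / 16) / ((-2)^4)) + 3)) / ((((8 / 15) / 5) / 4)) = -525 / 68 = -7.72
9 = 9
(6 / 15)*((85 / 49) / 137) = 34 / 6713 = 0.01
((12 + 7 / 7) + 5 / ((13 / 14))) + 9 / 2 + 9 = 829 / 26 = 31.88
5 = 5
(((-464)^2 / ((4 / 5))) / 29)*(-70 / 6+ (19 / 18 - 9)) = -1637920 / 9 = -181991.11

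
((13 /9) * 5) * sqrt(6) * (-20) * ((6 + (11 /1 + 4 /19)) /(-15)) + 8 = 8 + 28340 * sqrt(6) /171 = 413.96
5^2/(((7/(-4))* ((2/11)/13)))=-7150/7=-1021.43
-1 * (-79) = 79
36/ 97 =0.37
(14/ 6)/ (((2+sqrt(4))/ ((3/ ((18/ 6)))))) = 7/ 12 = 0.58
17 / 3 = 5.67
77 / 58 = 1.33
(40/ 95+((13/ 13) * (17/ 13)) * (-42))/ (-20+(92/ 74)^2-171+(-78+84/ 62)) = 571313818/ 2789370259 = 0.20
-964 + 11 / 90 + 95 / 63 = -606293 / 630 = -962.37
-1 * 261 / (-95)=261 / 95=2.75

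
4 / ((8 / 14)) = 7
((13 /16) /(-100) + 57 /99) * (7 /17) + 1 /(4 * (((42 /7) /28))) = 24647 /17600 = 1.40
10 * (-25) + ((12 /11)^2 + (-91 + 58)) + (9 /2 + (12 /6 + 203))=-17499 /242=-72.31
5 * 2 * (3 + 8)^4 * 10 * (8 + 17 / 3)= 20009366.67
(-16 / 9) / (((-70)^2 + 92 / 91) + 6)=-728 / 2009421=-0.00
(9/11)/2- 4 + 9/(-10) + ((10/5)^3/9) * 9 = 193/55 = 3.51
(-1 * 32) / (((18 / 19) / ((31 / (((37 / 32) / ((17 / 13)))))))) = -5126656 / 4329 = -1184.26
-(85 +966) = -1051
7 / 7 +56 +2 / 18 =514 / 9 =57.11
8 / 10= 4 / 5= 0.80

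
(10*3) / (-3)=-10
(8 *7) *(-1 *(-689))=38584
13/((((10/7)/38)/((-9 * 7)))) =-108927/5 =-21785.40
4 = 4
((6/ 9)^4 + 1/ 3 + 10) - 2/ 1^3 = 691/ 81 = 8.53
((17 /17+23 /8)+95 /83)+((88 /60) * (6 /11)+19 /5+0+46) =184657 /3320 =55.62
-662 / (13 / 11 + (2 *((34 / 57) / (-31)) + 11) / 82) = -1055118108 / 2096681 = -503.23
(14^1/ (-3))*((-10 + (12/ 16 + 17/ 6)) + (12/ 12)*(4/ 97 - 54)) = 491939/ 1746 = 281.75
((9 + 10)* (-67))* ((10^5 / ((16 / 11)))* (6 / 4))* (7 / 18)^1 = -51052604.17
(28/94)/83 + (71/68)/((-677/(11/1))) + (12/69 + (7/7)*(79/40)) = 88208095283/41304880280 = 2.14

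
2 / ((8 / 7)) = 7 / 4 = 1.75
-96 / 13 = -7.38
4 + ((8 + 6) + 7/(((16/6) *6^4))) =62215/3456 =18.00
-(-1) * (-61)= -61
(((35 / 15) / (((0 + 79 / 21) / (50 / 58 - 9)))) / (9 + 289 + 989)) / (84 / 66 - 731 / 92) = 1063888 / 1810121391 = 0.00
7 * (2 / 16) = 7 / 8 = 0.88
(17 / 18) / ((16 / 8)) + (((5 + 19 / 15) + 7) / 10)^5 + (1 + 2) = 7.58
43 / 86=1 / 2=0.50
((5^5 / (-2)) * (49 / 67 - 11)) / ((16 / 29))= 3896875 / 134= 29081.16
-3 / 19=-0.16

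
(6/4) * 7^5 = 50421/2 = 25210.50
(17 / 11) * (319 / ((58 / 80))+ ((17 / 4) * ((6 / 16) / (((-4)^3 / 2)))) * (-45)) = 683.46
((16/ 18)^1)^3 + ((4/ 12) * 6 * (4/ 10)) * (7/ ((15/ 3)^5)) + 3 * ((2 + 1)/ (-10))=-4462301/ 22781250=-0.20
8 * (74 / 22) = 296 / 11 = 26.91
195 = 195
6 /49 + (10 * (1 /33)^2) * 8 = 10454 /53361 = 0.20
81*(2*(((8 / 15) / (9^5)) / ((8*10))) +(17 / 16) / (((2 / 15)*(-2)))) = -1129312061 / 3499200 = -322.73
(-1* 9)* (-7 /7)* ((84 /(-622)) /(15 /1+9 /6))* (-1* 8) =2016 /3421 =0.59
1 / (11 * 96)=0.00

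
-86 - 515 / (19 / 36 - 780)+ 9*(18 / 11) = -1981444 / 28061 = -70.61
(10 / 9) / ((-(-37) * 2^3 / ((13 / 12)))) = 65 / 15984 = 0.00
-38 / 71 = -0.54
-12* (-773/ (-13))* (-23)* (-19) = -4053612/ 13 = -311816.31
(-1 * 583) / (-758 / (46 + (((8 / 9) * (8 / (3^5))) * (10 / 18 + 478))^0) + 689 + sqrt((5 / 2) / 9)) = -3119603850 / 3600504041 + 3863541 * sqrt(10) / 18002520205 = -0.87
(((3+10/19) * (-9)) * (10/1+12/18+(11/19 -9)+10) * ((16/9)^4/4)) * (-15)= 3831070720/263169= 14557.45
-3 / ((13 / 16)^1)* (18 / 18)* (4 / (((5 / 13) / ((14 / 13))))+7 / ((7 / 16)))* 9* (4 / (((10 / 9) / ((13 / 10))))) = -528768 / 125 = -4230.14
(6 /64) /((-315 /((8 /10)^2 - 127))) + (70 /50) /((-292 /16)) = -79931 /2044000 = -0.04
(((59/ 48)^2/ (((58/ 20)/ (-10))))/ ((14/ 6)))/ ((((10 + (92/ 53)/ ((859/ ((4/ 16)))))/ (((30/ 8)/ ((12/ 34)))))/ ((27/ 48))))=-1010306729625/ 757141331968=-1.33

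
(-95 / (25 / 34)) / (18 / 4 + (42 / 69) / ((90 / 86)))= -267444 / 10519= -25.42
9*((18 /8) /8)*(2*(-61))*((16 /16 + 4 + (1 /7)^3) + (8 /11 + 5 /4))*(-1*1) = 520509645 /241472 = 2155.57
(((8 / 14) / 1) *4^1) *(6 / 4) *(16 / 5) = 384 / 35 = 10.97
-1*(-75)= 75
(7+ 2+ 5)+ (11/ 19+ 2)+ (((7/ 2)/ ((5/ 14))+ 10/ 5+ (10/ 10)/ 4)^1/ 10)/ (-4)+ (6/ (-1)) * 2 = 65021/ 15200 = 4.28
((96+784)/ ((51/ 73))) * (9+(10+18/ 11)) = 1325680/ 51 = 25993.73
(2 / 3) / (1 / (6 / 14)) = 2 / 7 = 0.29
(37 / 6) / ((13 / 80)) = 1480 / 39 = 37.95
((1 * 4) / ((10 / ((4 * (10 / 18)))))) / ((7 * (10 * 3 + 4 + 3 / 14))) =16 / 4311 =0.00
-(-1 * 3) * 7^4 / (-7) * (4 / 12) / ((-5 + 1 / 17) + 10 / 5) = 5831 / 50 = 116.62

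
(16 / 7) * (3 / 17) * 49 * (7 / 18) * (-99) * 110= -1422960 / 17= -83703.53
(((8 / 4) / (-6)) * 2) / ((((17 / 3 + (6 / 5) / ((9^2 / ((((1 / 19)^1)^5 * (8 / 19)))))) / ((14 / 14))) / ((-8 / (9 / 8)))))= 30109363840 / 35990098981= 0.84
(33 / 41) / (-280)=-33 / 11480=-0.00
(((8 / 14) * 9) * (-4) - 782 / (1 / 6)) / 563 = -32988 / 3941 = -8.37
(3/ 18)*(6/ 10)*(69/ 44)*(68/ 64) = 1173/ 7040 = 0.17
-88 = -88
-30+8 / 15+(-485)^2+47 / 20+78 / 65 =2822389 / 12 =235199.08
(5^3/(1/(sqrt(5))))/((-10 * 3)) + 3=-6.32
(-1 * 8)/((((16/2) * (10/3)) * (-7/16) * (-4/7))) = -6/5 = -1.20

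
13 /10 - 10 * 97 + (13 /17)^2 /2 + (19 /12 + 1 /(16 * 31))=-2078822557 /2150160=-966.82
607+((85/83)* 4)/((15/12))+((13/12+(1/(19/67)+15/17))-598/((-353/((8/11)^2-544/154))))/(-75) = 880510386823877/1442816949420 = 610.27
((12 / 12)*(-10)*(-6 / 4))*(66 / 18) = 55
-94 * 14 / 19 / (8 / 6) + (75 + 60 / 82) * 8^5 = 1933107693 / 779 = 2481524.64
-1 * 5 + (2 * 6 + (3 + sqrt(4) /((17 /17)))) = 12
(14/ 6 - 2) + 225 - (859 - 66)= -1703/ 3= -567.67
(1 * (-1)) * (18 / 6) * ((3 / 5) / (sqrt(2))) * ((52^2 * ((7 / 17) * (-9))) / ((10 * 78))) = 4914 * sqrt(2) / 425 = 16.35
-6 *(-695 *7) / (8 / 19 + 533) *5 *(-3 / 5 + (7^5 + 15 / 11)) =4598793.19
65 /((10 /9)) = 117 /2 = 58.50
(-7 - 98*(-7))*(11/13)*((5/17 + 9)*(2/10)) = 1180102/1105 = 1067.97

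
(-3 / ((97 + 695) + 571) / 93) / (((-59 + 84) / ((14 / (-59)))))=14 / 62323175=0.00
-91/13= -7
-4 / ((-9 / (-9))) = -4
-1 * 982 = -982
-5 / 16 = -0.31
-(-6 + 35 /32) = 157 /32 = 4.91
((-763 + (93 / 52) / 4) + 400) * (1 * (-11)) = 829521 / 208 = 3988.08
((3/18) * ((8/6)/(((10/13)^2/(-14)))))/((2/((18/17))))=-1183/425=-2.78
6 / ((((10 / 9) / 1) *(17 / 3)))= 81 / 85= 0.95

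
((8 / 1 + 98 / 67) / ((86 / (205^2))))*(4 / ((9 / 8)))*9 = 426301600 / 2881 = 147970.01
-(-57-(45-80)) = 22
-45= -45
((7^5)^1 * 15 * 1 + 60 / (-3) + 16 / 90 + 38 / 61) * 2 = 1383951046 / 2745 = 504171.60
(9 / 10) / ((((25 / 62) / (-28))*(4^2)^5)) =-1953 / 32768000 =-0.00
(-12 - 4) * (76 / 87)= -1216 / 87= -13.98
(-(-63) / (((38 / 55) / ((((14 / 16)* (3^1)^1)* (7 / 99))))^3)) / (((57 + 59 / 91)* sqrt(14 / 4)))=1338257375* sqrt(14) / 442150674432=0.01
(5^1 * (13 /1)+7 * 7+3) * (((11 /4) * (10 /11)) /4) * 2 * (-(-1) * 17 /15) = 663 /4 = 165.75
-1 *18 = -18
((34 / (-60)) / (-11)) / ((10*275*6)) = 17 / 5445000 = 0.00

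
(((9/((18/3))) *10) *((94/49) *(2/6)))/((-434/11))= -2585/10633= -0.24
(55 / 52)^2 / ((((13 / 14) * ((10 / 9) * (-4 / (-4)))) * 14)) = 5445 / 70304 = 0.08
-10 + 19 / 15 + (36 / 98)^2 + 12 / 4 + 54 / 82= -7294261 / 1476615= -4.94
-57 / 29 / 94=-57 / 2726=-0.02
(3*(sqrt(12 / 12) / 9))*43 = 43 / 3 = 14.33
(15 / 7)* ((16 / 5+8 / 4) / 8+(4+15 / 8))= 783 / 56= 13.98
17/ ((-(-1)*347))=17/ 347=0.05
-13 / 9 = -1.44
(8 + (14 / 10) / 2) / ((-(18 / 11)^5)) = -4670479 / 6298560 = -0.74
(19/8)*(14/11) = 3.02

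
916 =916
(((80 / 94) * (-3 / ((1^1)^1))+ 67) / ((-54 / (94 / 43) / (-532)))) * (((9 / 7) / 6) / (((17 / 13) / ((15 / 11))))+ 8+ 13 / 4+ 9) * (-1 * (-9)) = 47824881 / 187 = 255748.03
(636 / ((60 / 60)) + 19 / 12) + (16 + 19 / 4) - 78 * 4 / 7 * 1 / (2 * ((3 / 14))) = 1663 / 3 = 554.33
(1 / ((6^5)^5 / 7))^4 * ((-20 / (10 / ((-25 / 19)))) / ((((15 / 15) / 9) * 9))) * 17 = 1020425 / 6206526923250673607918557538001549295102865249493071279659183680510222844035072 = 0.00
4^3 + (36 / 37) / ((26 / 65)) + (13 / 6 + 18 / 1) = 19225 / 222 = 86.60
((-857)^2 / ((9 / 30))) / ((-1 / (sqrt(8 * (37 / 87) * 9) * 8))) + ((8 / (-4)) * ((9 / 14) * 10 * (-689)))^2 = 3845240100 / 49-117511840 * sqrt(6438) / 87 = -29902895.66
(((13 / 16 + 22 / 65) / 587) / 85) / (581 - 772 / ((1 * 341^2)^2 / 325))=16184961340317 / 407646765513955442800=0.00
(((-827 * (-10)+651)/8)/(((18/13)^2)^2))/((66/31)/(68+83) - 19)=-1192684539761/74636256384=-15.98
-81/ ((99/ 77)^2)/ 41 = -1.20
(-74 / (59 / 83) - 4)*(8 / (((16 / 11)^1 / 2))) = -70158 / 59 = -1189.12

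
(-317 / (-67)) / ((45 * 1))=317 / 3015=0.11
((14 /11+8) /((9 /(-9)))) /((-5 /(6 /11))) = 1.01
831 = 831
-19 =-19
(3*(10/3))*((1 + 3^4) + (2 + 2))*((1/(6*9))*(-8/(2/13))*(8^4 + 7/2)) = -3394993.33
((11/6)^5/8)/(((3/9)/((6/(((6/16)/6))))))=161051/216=745.61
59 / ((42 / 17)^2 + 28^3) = 17051 / 6345892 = 0.00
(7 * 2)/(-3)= -4.67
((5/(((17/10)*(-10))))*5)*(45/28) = -1125/476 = -2.36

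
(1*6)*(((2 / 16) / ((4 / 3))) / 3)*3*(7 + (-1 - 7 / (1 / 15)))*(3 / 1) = -2673 / 16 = -167.06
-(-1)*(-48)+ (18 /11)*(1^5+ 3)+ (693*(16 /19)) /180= -39932 /1045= -38.21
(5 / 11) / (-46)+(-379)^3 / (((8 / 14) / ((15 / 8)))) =-1446196979615 / 8096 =-178631049.85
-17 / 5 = -3.40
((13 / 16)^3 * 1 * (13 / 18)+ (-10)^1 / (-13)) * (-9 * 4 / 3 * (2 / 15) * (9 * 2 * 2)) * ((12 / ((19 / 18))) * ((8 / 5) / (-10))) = 121.18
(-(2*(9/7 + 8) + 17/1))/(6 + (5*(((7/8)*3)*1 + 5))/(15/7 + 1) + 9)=-43824/33425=-1.31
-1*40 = -40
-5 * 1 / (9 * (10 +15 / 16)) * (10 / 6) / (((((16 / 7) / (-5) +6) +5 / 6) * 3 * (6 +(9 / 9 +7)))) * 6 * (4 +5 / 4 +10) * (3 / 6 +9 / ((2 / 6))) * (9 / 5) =-13420 / 9373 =-1.43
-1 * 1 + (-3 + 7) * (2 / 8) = 0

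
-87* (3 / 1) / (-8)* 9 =293.62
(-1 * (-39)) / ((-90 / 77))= -1001 / 30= -33.37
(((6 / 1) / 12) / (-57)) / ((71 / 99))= -33 / 2698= -0.01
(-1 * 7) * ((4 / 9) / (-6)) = 14 / 27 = 0.52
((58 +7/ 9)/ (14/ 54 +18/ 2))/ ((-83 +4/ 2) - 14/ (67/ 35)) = -106329/ 1479250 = -0.07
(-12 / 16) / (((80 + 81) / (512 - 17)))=-1485 / 644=-2.31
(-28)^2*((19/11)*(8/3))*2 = 238336/33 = 7222.30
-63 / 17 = -3.71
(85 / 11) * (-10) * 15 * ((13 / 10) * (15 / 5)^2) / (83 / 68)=-10143900 / 913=-11110.51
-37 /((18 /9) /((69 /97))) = -2553 /194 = -13.16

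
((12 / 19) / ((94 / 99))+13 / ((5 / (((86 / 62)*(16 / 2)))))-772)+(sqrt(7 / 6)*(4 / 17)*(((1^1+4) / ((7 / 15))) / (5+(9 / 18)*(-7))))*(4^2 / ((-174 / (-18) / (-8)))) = -102770814 / 138415-12800*sqrt(42) / 3451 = -766.52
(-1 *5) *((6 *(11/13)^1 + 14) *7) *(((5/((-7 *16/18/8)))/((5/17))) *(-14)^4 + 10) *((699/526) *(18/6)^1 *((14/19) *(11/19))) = 1176817836181680/1234259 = 953461012.79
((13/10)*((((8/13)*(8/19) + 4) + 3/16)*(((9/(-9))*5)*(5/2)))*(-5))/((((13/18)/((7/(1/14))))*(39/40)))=322903875/6422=50280.89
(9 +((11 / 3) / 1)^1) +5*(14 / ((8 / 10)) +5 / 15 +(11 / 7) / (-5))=4211 / 42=100.26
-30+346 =316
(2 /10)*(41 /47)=41 /235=0.17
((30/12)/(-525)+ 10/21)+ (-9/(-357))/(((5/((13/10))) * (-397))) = 79539/168725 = 0.47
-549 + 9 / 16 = -8775 / 16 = -548.44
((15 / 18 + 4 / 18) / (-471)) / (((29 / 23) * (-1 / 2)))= 437 / 122931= 0.00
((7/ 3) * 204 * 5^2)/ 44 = 2975/ 11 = 270.45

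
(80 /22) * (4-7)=-120 /11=-10.91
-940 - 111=-1051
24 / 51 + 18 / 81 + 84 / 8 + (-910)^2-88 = 253375097 / 306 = 828023.19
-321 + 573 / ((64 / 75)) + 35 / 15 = 67741 / 192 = 352.82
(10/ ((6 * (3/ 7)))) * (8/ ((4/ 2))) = 140/ 9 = 15.56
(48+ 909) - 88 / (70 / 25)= 6479 / 7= 925.57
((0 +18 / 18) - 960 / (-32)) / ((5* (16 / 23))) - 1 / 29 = 20597 / 2320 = 8.88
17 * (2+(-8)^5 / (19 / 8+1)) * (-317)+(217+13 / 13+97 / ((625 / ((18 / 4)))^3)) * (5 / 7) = 551721568080629893 / 10546875000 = 52311378.31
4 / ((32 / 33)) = 33 / 8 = 4.12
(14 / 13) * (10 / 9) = 140 / 117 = 1.20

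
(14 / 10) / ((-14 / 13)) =-13 / 10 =-1.30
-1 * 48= -48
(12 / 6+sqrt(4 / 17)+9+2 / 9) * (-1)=-101 / 9 -2 * sqrt(17) / 17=-11.71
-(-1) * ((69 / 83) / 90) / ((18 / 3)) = 23 / 14940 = 0.00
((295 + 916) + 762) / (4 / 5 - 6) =-9865 / 26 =-379.42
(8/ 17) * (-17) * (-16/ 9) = 128/ 9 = 14.22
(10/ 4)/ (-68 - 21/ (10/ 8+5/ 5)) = -15/ 464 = -0.03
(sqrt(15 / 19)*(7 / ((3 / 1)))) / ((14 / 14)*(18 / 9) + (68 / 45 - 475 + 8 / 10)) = -105*sqrt(285) / 402439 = -0.00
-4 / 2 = -2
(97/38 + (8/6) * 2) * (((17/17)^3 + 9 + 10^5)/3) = 29752975/171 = 173994.01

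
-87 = -87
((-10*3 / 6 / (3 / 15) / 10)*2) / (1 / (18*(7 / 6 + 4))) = -465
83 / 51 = 1.63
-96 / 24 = -4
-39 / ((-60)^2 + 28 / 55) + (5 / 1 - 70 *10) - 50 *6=-197040005 / 198028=-995.01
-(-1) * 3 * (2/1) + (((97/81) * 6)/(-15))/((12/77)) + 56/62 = 288481/75330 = 3.83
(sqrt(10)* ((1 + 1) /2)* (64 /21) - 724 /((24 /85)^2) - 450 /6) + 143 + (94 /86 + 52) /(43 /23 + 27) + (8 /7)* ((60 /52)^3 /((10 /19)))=-71199592962185 /7903821744 + 64* sqrt(10) /21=-8998.61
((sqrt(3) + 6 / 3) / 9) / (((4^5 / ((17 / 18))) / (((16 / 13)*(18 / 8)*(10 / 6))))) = 85*sqrt(3) / 179712 + 85 / 89856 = 0.00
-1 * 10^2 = -100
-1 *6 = -6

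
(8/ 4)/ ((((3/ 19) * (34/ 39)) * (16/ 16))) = 247/ 17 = 14.53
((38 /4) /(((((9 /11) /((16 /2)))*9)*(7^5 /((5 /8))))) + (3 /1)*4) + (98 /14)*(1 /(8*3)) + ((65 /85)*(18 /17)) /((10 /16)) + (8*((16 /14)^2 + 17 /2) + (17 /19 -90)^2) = 45630192392554187 /5681202309720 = 8031.78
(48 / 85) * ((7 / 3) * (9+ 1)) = 13.18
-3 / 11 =-0.27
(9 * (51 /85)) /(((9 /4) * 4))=3 /5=0.60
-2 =-2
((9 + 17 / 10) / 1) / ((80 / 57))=6099 / 800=7.62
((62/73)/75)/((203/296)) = 18352/1111425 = 0.02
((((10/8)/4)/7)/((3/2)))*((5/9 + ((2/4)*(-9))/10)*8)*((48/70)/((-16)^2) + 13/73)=280801/61810560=0.00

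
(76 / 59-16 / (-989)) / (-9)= -76108 / 525159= -0.14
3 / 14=0.21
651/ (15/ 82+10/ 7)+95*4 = 725174/ 925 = 783.97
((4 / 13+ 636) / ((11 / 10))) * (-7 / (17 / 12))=-631680 / 221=-2858.28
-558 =-558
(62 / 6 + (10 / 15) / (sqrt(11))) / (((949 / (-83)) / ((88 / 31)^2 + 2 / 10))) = -7.61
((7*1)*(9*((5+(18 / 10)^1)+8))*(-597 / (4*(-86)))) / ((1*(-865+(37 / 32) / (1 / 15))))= -1590408 / 833125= -1.91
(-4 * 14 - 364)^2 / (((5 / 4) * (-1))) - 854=-141974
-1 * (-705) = 705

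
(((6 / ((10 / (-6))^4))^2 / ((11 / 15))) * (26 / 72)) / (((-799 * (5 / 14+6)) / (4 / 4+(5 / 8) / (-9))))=-13334139 / 244444062500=-0.00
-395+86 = -309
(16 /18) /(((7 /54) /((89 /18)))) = 712 /21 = 33.90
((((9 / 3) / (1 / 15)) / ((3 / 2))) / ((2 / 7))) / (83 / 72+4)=20.38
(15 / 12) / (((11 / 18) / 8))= 180 / 11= 16.36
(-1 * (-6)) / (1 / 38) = 228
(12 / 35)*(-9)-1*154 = -5498 / 35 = -157.09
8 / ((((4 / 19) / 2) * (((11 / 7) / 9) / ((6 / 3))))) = 9576 / 11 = 870.55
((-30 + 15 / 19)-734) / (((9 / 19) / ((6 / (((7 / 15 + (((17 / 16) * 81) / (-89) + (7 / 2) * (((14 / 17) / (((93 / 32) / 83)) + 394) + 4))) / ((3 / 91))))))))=-326467393440 / 1510745981381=-0.22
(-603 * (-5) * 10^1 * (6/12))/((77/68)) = 1025100/77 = 13312.99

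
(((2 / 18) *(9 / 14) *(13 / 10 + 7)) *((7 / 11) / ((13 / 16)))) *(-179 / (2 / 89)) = -2644546 / 715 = -3698.67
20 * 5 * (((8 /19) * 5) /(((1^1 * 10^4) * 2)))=1 /95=0.01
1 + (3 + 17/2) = 25/2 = 12.50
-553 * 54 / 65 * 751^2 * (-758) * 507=497889053196444 / 5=99577810639288.80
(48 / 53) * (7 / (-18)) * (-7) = 392 / 159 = 2.47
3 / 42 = 1 / 14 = 0.07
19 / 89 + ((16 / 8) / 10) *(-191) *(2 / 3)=-33713 / 1335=-25.25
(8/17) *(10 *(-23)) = -1840/17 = -108.24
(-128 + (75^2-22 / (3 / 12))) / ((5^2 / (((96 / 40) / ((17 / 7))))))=454356 / 2125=213.81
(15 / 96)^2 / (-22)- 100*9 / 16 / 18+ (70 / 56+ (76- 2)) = 1624807 / 22528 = 72.12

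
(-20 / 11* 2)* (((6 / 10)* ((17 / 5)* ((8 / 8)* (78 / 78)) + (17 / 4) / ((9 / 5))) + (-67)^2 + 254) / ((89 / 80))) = -45565984 / 2937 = -15514.47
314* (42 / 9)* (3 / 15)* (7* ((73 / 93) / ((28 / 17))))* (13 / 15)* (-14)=-248222338 / 20925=-11862.48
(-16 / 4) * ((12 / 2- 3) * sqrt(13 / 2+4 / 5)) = -6 * sqrt(730) / 5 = -32.42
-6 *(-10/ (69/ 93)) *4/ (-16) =-465/ 23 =-20.22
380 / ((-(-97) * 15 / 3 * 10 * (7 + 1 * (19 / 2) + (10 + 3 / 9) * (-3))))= -76 / 14065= -0.01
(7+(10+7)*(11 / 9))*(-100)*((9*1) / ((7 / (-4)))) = 100000 / 7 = 14285.71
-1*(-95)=95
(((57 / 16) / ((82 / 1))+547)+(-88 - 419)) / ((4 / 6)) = 157611 / 2624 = 60.07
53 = 53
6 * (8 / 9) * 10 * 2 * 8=853.33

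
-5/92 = -0.05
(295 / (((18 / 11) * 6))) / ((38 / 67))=52.98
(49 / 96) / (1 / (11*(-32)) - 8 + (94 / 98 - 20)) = -26411 / 1399347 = -0.02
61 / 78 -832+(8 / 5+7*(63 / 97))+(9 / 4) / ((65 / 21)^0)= -822.82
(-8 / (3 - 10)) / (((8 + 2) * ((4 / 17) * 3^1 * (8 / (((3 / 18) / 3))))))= 17 / 15120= 0.00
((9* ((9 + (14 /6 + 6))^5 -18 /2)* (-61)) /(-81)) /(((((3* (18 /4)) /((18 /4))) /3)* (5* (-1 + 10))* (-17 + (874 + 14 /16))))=37107700072 /135084429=274.70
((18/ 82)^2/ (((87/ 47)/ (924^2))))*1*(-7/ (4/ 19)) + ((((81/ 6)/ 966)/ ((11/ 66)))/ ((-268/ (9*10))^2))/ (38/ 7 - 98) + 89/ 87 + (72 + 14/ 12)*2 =-713985307658868277/ 966372096576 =-738830.63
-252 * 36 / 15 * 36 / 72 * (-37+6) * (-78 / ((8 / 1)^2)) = -228501 / 20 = -11425.05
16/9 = 1.78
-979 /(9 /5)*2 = -9790 /9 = -1087.78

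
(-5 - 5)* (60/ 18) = -100/ 3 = -33.33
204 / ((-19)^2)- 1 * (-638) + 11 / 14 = 3231279 / 5054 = 639.35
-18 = -18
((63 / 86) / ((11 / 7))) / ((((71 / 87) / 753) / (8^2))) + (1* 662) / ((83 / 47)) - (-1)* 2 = 27905.42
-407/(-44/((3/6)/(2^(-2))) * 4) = 37/8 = 4.62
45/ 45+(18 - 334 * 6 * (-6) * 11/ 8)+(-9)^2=16633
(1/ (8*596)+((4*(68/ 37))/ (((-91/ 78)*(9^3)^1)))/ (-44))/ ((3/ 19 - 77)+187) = 0.00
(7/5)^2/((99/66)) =98/75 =1.31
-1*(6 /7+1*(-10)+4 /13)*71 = 57084 /91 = 627.30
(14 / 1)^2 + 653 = 849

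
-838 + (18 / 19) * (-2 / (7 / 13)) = -841.52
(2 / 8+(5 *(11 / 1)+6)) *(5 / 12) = 1225 / 48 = 25.52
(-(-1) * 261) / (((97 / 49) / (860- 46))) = 10410246 / 97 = 107322.12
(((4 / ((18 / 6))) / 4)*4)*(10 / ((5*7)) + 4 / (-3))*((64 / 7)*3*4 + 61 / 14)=-70268 / 441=-159.34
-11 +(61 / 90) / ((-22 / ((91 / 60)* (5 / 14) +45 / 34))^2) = -79727563859 / 7251171840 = -11.00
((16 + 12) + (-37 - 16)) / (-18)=25 / 18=1.39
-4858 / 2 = -2429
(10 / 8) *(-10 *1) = -25 / 2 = -12.50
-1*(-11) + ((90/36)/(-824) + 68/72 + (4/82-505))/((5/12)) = -303707233/253380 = -1198.62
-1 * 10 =-10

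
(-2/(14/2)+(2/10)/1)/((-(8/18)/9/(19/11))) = 4617/1540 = 3.00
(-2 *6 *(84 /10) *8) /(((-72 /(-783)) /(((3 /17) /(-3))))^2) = -476847 /1445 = -330.00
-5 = -5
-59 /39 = -1.51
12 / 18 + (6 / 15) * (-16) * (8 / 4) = -182 / 15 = -12.13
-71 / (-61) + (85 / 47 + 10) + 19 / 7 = 314817 / 20069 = 15.69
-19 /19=-1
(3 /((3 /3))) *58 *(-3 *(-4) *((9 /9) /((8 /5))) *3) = 3915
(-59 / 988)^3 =-205379 / 964430272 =-0.00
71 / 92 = 0.77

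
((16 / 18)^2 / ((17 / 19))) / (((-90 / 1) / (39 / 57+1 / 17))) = -0.01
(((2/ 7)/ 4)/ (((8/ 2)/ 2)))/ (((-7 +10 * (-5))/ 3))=-1/ 532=-0.00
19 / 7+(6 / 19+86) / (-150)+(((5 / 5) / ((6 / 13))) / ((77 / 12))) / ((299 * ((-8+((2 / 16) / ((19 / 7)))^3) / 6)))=481222635497 / 225080732745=2.14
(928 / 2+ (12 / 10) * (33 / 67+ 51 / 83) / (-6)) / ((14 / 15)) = 19343046 / 38927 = 496.91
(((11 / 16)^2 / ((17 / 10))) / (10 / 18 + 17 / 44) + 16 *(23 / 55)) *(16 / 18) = 77965841 / 12555180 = 6.21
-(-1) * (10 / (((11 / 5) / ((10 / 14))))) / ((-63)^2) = 250 / 305613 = 0.00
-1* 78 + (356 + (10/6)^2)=2527/9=280.78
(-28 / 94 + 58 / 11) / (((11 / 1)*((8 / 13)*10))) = 8359 / 113740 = 0.07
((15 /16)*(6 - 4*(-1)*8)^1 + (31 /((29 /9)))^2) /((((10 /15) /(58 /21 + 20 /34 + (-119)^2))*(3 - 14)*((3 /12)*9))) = -1453646843983 /13210428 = -110037.83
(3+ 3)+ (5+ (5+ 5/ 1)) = 21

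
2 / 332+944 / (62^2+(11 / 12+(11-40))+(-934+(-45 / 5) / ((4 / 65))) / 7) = 0.26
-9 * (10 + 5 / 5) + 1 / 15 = -1484 / 15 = -98.93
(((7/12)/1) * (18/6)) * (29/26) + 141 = 14867/104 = 142.95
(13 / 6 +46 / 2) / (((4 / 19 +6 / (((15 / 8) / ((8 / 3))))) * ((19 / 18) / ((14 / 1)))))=6795 / 178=38.17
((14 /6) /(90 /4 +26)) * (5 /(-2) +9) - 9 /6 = -691 /582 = -1.19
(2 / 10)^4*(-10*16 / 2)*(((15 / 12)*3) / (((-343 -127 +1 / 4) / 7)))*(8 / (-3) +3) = 0.00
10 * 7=70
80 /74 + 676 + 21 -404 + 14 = 308.08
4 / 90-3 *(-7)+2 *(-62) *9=-49273 / 45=-1094.96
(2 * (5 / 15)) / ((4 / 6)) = 1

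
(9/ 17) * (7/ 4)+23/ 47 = 4525/ 3196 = 1.42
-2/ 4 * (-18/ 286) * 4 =18/ 143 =0.13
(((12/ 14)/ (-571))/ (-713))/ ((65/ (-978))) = -5868/ 185240965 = -0.00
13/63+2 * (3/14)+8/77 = 512/693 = 0.74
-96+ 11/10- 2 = -969/10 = -96.90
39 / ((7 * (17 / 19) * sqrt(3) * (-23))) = -247 * sqrt(3) / 2737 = -0.16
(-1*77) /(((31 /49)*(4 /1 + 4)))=-3773 /248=-15.21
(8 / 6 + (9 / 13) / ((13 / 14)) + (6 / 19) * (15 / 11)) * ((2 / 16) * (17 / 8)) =0.67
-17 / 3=-5.67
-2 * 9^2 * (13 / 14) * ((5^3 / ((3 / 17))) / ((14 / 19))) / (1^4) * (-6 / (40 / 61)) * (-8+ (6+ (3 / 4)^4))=-223551715725 / 100352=-2227675.74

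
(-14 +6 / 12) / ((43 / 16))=-216 / 43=-5.02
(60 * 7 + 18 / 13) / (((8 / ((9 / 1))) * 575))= 24651 / 29900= 0.82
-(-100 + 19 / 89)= 8881 / 89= 99.79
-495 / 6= -82.50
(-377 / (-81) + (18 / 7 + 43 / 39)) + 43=51.33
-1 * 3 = -3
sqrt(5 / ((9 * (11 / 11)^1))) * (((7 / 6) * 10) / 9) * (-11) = -385 * sqrt(5) / 81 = -10.63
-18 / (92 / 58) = -261 / 23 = -11.35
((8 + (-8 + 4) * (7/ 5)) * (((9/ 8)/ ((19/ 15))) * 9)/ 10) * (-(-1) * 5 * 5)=3645/ 76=47.96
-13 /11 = -1.18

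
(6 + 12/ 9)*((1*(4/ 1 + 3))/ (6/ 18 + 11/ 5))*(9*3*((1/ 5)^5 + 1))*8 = 51991632/ 11875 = 4378.24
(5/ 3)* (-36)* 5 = -300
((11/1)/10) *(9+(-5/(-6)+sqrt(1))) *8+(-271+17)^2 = 193834/3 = 64611.33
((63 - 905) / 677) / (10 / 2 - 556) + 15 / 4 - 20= -24243387 / 1492108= -16.25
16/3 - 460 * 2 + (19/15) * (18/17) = -232898/255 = -913.33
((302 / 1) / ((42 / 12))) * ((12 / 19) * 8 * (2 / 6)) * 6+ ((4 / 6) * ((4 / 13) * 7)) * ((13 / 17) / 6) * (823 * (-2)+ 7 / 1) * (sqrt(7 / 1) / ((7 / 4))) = 115968 / 133-26224 * sqrt(7) / 153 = 418.46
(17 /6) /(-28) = -0.10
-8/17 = -0.47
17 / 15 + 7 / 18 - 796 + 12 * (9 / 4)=-69073 / 90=-767.48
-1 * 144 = -144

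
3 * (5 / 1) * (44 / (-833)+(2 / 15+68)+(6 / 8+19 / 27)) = 31277881 / 29988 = 1043.01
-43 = -43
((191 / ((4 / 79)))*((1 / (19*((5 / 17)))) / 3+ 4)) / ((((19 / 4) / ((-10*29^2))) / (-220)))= 6460148328920 / 1083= 5965049241.85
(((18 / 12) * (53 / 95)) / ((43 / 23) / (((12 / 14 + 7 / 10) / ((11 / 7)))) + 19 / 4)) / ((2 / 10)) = 797226 / 1264507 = 0.63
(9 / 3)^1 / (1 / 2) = 6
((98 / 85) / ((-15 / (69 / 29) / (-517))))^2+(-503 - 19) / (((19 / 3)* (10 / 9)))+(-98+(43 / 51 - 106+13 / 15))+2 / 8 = 300049550286397 / 34634482500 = 8663.32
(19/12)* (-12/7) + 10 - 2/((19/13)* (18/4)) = 8357/1197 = 6.98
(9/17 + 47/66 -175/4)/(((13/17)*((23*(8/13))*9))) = -95389/218592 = -0.44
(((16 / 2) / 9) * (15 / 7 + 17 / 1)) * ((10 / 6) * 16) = 85760 / 189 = 453.76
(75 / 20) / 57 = 5 / 76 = 0.07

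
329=329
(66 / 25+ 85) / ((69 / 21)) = 15337 / 575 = 26.67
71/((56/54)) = 1917/28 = 68.46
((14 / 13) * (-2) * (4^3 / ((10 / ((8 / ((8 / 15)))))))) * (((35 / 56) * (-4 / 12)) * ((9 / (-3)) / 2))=-840 / 13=-64.62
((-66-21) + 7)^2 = 6400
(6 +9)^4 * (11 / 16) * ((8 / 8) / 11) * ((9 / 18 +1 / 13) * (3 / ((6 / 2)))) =759375 / 416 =1825.42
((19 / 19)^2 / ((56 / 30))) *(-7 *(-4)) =15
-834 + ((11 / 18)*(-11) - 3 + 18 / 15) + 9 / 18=-37891 / 45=-842.02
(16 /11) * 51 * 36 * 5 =146880 /11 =13352.73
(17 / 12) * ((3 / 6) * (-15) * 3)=-255 / 8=-31.88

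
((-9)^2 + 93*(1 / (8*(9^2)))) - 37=9535 / 216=44.14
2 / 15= 0.13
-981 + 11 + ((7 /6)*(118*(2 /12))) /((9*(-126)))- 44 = -2956883 /2916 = -1014.02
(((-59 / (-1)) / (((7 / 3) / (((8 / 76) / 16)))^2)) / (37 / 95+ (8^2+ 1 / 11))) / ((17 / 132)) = 0.00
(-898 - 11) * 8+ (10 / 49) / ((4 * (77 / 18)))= -27437211 / 3773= -7271.99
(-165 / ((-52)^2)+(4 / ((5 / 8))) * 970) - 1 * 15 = 16745707 / 2704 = 6192.94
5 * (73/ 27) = 365/ 27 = 13.52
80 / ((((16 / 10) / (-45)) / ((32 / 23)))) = -3130.43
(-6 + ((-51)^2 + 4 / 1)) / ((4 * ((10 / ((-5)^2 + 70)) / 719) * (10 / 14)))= 248534573 / 40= 6213364.32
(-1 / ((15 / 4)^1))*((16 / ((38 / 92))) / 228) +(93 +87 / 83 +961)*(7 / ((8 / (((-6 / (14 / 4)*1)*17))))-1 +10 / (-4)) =-41254254833 / 1348335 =-30596.44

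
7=7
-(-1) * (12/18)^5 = 32/243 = 0.13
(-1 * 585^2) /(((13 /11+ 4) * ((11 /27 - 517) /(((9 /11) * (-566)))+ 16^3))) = -16.12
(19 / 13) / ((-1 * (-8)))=0.18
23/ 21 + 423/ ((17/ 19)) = 169168/ 357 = 473.86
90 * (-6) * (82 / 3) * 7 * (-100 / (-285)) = -688800 / 19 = -36252.63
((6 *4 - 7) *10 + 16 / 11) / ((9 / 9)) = 1886 / 11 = 171.45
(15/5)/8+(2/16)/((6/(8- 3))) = 23/48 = 0.48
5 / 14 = 0.36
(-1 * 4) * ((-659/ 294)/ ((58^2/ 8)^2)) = 5272/ 103970307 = 0.00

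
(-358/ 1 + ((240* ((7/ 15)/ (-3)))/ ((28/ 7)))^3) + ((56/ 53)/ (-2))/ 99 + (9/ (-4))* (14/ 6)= -74064073/ 62964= -1176.29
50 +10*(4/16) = 105/2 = 52.50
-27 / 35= -0.77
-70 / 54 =-35 / 27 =-1.30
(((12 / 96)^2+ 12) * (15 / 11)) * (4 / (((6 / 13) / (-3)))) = -149955 / 352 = -426.01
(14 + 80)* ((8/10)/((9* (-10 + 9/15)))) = -8/9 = -0.89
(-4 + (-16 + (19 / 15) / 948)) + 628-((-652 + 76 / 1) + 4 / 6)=16827019 / 14220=1183.33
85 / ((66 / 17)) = 1445 / 66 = 21.89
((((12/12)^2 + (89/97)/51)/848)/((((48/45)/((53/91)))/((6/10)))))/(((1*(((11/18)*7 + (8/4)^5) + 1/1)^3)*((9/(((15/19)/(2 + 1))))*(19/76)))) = 1529685/1722714087156062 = 0.00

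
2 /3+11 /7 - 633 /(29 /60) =-796217 /609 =-1307.42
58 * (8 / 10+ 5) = 1682 / 5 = 336.40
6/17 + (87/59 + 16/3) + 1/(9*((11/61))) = 772234/99297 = 7.78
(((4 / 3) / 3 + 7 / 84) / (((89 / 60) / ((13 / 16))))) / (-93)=-1235 / 397296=-0.00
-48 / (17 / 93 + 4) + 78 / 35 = -125898 / 13615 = -9.25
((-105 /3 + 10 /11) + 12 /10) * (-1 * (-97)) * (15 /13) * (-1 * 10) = 5264190 /143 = 36812.52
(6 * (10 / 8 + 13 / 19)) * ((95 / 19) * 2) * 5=11025 / 19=580.26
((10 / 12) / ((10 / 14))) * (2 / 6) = 7 / 18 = 0.39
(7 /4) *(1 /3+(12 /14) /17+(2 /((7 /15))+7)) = 2083 /102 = 20.42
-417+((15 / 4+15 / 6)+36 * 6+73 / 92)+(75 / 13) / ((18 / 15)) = -189.15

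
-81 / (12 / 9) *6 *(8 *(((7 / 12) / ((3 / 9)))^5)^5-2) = -977638818539772390620079 / 281474976710656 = -3473270803.55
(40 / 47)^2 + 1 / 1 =3809 / 2209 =1.72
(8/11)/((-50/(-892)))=3568/275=12.97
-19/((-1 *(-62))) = -19/62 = -0.31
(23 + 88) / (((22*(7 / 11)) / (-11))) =-87.21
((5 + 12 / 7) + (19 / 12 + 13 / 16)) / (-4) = -3061 / 1344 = -2.28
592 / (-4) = -148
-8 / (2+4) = -4 / 3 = -1.33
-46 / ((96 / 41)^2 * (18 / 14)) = -270641 / 41472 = -6.53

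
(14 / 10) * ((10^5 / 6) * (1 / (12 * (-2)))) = -8750 / 9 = -972.22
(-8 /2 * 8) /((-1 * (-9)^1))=-32 /9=-3.56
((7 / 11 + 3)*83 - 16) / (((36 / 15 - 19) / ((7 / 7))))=-15720 / 913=-17.22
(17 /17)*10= 10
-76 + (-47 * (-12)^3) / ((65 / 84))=6817204 / 65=104880.06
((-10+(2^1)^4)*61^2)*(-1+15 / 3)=89304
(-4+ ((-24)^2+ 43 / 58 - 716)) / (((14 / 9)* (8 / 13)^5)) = -3966523119 / 3801088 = -1043.52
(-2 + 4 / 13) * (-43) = 946 / 13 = 72.77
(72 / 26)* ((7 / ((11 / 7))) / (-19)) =-0.65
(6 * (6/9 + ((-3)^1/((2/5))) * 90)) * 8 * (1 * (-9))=291312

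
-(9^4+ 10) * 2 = -13142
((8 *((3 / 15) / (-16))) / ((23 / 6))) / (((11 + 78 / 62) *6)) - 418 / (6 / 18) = -109599631 / 87400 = -1254.00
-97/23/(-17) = 97/391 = 0.25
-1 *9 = -9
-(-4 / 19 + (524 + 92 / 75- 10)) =-515.02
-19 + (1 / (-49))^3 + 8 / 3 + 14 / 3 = -4117718 / 352947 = -11.67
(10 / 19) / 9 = 10 / 171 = 0.06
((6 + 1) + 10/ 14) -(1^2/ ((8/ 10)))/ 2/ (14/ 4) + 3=10.54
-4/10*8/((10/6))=-48/25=-1.92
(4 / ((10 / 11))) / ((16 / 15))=33 / 8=4.12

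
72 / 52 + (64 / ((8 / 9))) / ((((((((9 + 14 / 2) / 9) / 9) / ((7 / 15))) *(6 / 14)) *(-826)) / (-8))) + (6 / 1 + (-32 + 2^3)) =-48978 / 3835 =-12.77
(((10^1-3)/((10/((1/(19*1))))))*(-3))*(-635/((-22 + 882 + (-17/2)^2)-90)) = 1778/21337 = 0.08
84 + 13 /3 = 265 /3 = 88.33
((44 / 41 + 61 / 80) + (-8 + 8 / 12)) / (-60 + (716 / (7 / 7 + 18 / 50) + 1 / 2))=-919649 / 78114840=-0.01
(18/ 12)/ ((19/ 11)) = 33/ 38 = 0.87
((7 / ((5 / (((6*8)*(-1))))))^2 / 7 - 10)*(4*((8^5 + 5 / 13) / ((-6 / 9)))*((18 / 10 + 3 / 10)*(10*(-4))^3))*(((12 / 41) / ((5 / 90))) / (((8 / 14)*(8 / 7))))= 72161332761901824 / 533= 135387115875988.41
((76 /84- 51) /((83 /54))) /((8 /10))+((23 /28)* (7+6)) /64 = -6034703 /148736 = -40.57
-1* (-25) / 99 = 25 / 99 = 0.25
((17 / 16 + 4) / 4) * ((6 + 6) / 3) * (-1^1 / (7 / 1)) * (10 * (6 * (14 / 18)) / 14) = -135 / 56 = -2.41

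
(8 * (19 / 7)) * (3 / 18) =76 / 21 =3.62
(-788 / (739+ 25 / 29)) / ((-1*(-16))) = -5713 / 85824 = -0.07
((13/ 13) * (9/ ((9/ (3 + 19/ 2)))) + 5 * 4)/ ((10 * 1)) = 13/ 4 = 3.25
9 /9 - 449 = -448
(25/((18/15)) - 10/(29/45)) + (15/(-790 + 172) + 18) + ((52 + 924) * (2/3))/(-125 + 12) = 5918170/337531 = 17.53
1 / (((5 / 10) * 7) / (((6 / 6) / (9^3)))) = 2 / 5103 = 0.00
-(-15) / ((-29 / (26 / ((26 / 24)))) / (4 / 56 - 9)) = 22500 / 203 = 110.84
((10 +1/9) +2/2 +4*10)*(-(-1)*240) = 36800/3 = 12266.67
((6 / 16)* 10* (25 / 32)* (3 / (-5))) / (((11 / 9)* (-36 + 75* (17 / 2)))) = -675 / 282304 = -0.00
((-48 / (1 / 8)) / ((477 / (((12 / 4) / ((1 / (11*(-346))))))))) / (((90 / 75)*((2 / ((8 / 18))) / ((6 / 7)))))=4871680 / 3339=1459.02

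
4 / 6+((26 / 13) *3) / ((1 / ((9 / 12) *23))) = 625 / 6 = 104.17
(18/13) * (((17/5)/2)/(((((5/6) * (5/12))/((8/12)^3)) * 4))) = 816/1625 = 0.50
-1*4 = -4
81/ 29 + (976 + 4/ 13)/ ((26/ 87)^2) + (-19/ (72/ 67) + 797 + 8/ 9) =17912737045/ 1529112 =11714.47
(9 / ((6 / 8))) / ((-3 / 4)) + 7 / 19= -297 / 19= -15.63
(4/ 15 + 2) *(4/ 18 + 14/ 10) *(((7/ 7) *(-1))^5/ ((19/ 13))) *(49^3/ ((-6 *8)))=1898031317/ 307800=6166.44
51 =51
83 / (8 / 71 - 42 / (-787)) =4637791 / 9278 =499.87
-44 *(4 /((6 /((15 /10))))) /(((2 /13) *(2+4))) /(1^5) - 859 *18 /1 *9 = -417617 /3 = -139205.67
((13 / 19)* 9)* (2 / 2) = 117 / 19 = 6.16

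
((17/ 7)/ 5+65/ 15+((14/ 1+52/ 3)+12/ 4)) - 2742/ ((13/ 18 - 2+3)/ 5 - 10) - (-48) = 33864119/ 91245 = 371.13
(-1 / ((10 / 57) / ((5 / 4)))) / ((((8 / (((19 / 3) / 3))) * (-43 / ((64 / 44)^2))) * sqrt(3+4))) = 1444 * sqrt(7) / 109263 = 0.03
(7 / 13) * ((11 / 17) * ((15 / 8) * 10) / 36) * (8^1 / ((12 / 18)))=1925 / 884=2.18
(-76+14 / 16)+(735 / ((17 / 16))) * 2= 177943 / 136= 1308.40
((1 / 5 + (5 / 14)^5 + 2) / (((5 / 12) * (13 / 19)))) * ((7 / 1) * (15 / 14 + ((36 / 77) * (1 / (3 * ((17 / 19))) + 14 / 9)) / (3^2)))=622228244411 / 9805876080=63.45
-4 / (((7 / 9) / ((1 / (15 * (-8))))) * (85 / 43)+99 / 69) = 11868 / 543143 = 0.02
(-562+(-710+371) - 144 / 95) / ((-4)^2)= -85739 / 1520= -56.41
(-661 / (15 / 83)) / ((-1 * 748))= 54863 / 11220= 4.89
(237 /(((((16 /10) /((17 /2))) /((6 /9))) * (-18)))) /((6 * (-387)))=0.02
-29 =-29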